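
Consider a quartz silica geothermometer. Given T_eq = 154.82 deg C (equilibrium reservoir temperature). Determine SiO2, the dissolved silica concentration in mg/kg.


SiO2 = 10^(5.19 - 1309/(T_eq + 273.15))
SiO2 = 10^(5.19 - 1309/(154.82 + 273.15))
SiO2 = 135.32 mg/kg


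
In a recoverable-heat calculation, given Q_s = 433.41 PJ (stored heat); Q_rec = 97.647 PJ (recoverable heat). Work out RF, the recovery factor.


RF = Q_rec / Q_s
RF = 97.647 / 433.41
RF = 0.22530


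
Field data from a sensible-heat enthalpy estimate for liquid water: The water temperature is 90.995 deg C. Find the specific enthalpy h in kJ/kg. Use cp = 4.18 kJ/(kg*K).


h = cp * T
h = 4.18 * 90.995
h = 380.36 kJ/kg


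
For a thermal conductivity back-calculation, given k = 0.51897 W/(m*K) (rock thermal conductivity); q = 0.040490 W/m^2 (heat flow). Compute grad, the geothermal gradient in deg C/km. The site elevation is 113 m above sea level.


grad = q / k * 1000
grad = 0.040490 / 0.51897 * 1000
grad = 78.020 deg C/km


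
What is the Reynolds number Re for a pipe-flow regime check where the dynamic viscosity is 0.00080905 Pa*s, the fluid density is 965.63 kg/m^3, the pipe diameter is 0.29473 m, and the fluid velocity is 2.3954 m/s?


Re = rho * vel * D / mu
Re = 965.63 * 2.3954 * 0.29473 / 0.00080905
Re = 8.4263e+05


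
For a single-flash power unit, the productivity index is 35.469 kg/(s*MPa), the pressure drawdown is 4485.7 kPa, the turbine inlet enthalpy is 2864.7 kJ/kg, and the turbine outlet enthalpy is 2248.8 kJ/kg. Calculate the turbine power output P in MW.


Step 1: mdot = PI * dP / 1000 = 35.469 * 4485.7 / 1000 = 159.1033 kg/s
Step 2: P = mdot*(h_in - h_out)/1000 = 159.1033*(2864.7 - 2248.8)/1000 = 97.992 MW
P = 97.992 MW


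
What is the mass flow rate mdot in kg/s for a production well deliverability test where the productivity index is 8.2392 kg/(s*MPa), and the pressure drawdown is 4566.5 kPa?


mdot = PI * dP / 1000
mdot = 8.2392 * 4566.5 / 1000
mdot = 37.624 kg/s


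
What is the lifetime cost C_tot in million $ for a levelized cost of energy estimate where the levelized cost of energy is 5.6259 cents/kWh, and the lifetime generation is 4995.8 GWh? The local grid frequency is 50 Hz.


C_tot = LCOE / 100 * E_tot
C_tot = 5.6259 / 100 * 4995.8
C_tot = 281.06 million $


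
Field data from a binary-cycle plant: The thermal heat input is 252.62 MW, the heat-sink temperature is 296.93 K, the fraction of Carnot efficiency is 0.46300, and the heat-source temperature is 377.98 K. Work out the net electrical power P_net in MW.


Step 1: eta = (1 - Tc/Th)*f = (1 - 296.93/377.98)*0.463 = 0.09928078
Step 2: P_net = eta * Q_in = 0.09928078 * 252.62 = 25.080 MW
P_net = 25.080 MW


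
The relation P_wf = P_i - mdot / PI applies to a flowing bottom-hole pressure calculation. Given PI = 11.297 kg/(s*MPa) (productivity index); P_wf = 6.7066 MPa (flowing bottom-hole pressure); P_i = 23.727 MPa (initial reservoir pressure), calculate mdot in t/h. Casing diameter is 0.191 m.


mdot = (P_i - P_wf) * PI
mdot = (23.727 - 6.7066) * 11.297
mdot = 192.2795 kg/s
Convert: 192.2795 kg/s * 3.6 = 692.21 t/h
mdot = 692.21 t/h


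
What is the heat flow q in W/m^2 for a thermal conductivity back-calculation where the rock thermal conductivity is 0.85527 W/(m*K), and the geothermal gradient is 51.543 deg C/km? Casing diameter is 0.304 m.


q = k * grad / 1000
q = 0.85527 * 51.543 / 1000
q = 0.044083 W/m^2


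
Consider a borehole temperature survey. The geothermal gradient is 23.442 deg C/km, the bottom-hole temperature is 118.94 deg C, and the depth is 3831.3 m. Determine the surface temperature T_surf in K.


T_surf = T_d - grad * d / 1000
T_surf = 118.94 - 23.442 * 3831.3 / 1000
T_surf = 29.12667 deg C
Convert to K: 29.12667 + 273.15 = 302.28 K
T_surf = 302.28 K


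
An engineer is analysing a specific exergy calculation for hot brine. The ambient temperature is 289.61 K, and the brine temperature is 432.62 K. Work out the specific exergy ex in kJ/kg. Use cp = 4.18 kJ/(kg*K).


ex = cp * ((T_b - T_0) - T_0 * ln(T_b/T_0))
ex = 4.18 * ((432.62 - 289.61) - 289.61 * ln(432.62/289.61))
ex = 111.95 kJ/kg


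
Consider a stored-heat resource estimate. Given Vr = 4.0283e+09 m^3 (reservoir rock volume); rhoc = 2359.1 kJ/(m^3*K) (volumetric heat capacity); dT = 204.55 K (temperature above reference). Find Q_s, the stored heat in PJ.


Q_s = Vr * rhoc * dT / 1e12
Q_s = 4.0283e+09 * 2359.1 * 204.55 / 1e12
Q_s = 1943.9 PJ


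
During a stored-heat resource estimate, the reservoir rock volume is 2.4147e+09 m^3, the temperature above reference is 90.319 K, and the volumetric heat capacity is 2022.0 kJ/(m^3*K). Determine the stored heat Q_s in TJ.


Q_s = Vr * rhoc * dT / 1e12
Q_s = 2.4147e+09 * 2022.0 * 90.319 / 1e12
Q_s = 440.9846 PJ
Convert: 440.9846 PJ * 1000.0 = 4.4098e+05 TJ
Q_s = 4.4098e+05 TJ


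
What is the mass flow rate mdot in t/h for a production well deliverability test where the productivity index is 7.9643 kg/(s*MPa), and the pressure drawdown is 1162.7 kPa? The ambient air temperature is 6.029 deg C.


mdot = PI * dP / 1000
mdot = 7.9643 * 1162.7 / 1000
mdot = 9.260092 kg/s
Convert: 9.260092 kg/s * 3.6 = 33.336 t/h
mdot = 33.336 t/h


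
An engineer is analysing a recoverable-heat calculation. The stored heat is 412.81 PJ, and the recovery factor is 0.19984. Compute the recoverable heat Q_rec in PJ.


Q_rec = Q_s * RF
Q_rec = 412.81 * 0.19984
Q_rec = 82.496 PJ


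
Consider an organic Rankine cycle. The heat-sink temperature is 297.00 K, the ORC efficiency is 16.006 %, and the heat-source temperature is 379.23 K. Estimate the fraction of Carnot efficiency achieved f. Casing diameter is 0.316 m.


f = (eta_orc/100) / (1 - Tc/Th)
f = (16.006/100) / (1 - 297.00/379.23)
f = 0.73817


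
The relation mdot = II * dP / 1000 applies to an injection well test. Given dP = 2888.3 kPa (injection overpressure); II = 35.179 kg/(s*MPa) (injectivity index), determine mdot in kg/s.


mdot = II * dP / 1000
mdot = 35.179 * 2888.3 / 1000
mdot = 101.61 kg/s


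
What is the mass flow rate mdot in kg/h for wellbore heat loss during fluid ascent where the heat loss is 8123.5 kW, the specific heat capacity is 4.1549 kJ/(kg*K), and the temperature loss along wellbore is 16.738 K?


mdot = Q_loss / (cp * dT)
mdot = 8123.5 / (4.1549 * 16.738)
mdot = 116.8097 kg/s
Convert: 116.8097 kg/s * 3600.0 = 4.2051e+05 kg/h
mdot = 4.2051e+05 kg/h


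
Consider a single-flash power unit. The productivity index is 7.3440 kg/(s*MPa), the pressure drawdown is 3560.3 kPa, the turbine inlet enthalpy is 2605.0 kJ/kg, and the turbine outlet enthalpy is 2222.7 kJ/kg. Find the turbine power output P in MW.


Step 1: mdot = PI * dP / 1000 = 7.344 * 3560.3 / 1000 = 26.14684 kg/s
Step 2: P = mdot*(h_in - h_out)/1000 = 26.14684*(2605.0 - 2222.7)/1000 = 9.9959 MW
P = 9.9959 MW


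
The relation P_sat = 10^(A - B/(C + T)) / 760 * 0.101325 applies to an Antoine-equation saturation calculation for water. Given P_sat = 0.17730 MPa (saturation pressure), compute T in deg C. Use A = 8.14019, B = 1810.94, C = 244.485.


T = B / (A - log10(P_sat * 760 / 0.101325)) - C
T = 1810.94 / (8.14019 - log10(0.17730 * 760 / 0.101325)) - 244.485
T = 116.52 deg C


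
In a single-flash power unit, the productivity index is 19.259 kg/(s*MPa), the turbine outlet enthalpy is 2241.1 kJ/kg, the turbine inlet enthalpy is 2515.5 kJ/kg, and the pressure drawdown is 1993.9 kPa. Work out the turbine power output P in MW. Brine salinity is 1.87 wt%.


Step 1: mdot = PI * dP / 1000 = 19.259 * 1993.9 / 1000 = 38.40052 kg/s
Step 2: P = mdot*(h_in - h_out)/1000 = 38.40052*(2515.5 - 2241.1)/1000 = 10.537 MW
P = 10.537 MW


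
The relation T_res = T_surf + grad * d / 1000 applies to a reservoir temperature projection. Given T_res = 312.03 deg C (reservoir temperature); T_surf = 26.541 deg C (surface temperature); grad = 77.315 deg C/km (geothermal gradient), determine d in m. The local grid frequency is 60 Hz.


d = (T_res - T_surf) / grad * 1000
d = (312.03 - 26.541) / 77.315 * 1000
d = 3692.5 m


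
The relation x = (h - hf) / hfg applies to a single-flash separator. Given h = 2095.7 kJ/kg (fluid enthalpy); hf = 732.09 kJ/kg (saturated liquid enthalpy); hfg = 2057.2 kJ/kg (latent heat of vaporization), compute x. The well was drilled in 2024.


x = (h - hf) / hfg
x = (2095.7 - 732.09) / 2057.2
x = 0.66285


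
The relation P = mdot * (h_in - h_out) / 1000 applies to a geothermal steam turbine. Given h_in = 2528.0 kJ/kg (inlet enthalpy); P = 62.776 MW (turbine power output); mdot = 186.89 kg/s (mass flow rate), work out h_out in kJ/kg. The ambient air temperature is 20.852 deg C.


h_out = h_in - P * 1000 / mdot
h_out = 2528.0 - 62.776 * 1000 / 186.89
h_out = 2192.1 kJ/kg


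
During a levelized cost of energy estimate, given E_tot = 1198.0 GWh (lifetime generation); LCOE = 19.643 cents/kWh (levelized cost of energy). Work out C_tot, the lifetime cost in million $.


C_tot = LCOE / 100 * E_tot
C_tot = 19.643 / 100 * 1198.0
C_tot = 235.32 million $


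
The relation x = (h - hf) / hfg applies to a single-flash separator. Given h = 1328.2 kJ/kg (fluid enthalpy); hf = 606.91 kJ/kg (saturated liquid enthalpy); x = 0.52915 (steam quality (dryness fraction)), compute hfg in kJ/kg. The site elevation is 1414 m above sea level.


hfg = (h - hf) / x
hfg = (1328.2 - 606.91) / 0.52915
hfg = 1363.1 kJ/kg


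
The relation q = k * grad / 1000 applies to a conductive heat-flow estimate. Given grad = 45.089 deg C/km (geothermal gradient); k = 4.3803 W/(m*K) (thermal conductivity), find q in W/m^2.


q = k * grad / 1000
q = 4.3803 * 45.089 / 1000
q = 0.19750 W/m^2


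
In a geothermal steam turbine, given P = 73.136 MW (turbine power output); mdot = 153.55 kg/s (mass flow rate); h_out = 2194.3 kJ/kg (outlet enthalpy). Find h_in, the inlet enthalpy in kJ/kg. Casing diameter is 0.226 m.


h_in = h_out + P * 1000 / mdot
h_in = 2194.3 + 73.136 * 1000 / 153.55
h_in = 2670.6 kJ/kg


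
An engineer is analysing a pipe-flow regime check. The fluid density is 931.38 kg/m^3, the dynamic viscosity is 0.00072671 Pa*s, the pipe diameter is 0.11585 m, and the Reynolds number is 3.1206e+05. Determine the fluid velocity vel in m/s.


vel = Re * mu / (rho * D)
vel = 3.1206e+05 * 0.00072671 / (931.38 * 0.11585)
vel = 2.1017 m/s


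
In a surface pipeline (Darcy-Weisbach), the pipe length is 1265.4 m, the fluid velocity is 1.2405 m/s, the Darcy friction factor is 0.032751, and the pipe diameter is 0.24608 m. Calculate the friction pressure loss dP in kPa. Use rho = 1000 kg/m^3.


dP = f * (L/D) * (rho*vel^2/2) / 1000
dP = 0.032751 * (1265.4/0.24608) * (1000*1.2405^2/2) / 1000
dP = 129.58 kPa


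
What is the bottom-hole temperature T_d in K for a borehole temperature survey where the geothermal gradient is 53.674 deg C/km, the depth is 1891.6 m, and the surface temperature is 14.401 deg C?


T_d = T_surf + grad * d / 1000
T_d = 14.401 + 53.674 * 1891.6 / 1000
T_d = 115.9307 deg C
Convert to K: 115.9307 + 273.15 = 389.08 K
T_d = 389.08 K


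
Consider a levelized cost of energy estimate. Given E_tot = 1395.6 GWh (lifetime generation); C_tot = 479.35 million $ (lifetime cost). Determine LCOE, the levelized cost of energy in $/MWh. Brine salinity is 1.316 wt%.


LCOE = C_tot / E_tot * 100
LCOE = 479.35 / 1395.6 * 100
LCOE = 34.34723 cents/kWh
Convert: 34.34723 cents/kWh * 10.0 = 343.47 $/MWh
LCOE = 343.47 $/MWh


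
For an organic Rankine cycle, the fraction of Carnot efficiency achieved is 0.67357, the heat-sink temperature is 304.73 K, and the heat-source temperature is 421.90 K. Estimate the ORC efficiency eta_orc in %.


eta_orc = (1 - Tc/Th) * f * 100
eta_orc = (1 - 304.73/421.90) * 0.67357 * 100
eta_orc = 18.706 %


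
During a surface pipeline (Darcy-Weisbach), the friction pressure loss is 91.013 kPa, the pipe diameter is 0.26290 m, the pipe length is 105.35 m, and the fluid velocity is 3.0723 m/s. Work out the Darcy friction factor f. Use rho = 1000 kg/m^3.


f = dP*1000 / ((L/D)*(rho*vel^2/2))
f = 91.013*1000 / ((105.35/0.26290)*(1000*3.0723^2/2))
f = 0.048124


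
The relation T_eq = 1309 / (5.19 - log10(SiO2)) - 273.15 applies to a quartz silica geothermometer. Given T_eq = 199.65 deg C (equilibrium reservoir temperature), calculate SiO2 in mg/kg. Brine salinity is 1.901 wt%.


SiO2 = 10^(5.19 - 1309/(T_eq + 273.15))
SiO2 = 10^(5.19 - 1309/(199.65 + 273.15))
SiO2 = 263.87 mg/kg


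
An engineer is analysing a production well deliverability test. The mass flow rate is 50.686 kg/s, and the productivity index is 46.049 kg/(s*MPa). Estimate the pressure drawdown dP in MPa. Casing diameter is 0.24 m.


dP = mdot * 1000 / PI
dP = 50.686 * 1000 / 46.049
dP = 1100.697 kPa
Convert: 1100.697 kPa * 0.001 = 1.1007 MPa
dP = 1.1007 MPa


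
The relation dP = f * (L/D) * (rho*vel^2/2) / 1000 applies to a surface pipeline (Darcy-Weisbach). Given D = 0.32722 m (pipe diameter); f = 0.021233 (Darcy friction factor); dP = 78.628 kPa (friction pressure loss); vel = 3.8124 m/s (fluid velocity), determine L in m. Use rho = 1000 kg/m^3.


L = dP*1000*D / (f*rho*vel^2/2)
L = 78.628*1000*0.32722 / (0.021233*1000*3.8124^2/2)
L = 166.74 m


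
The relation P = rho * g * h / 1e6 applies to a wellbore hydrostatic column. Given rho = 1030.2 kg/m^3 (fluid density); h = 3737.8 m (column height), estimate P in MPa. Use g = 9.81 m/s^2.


P = rho * g * h / 1e6
P = 1030.2 * 9.81 * 3737.8 / 1e6
P = 37.775 MPa


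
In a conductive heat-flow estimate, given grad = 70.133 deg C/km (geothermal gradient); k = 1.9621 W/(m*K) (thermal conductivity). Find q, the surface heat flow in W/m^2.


q = k * grad / 1000
q = 1.9621 * 70.133 / 1000
q = 0.13761 W/m^2


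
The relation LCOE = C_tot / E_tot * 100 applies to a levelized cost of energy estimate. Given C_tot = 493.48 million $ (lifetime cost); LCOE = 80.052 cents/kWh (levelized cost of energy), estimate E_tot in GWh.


E_tot = C_tot / LCOE * 100
E_tot = 493.48 / 80.052 * 100
E_tot = 616.45 GWh


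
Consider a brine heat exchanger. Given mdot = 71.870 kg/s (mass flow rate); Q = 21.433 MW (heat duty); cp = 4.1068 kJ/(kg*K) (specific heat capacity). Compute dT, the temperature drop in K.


dT = Q * 1000 / (mdot * cp)
dT = 21.433 * 1000 / (71.870 * 4.1068)
dT = 72.616 K


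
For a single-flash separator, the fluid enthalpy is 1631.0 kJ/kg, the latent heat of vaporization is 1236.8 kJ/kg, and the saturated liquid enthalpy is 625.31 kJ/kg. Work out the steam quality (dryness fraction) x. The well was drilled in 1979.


x = (h - hf) / hfg
x = (1631.0 - 625.31) / 1236.8
x = 0.81314


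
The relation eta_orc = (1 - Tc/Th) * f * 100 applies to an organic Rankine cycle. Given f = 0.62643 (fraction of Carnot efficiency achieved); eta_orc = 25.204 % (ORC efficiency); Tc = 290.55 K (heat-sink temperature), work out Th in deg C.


Th = Tc / (1 - (eta_orc/100)/f)
Th = 290.55 / (1 - (25.204/100)/0.62643)
Th = 486.1488 K
Convert to deg C: 486.1488 - 273.15 = 213.00 deg C
Th = 213.00 deg C


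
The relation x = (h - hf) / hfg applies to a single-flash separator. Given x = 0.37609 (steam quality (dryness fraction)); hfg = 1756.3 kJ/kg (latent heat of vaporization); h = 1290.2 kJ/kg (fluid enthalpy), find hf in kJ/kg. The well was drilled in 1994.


hf = h - x * hfg
hf = 1290.2 - 0.37609 * 1756.3
hf = 629.67 kJ/kg


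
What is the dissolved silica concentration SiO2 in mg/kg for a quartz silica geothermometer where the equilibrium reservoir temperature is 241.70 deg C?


SiO2 = 10^(5.19 - 1309/(T_eq + 273.15))
SiO2 = 10^(5.19 - 1309/(241.70 + 273.15))
SiO2 = 444.13 mg/kg


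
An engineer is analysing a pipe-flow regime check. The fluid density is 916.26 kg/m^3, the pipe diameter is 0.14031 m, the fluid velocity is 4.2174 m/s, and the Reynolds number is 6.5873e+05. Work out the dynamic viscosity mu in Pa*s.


mu = rho * vel * D / Re
mu = 916.26 * 4.2174 * 0.14031 / 6.5873e+05
mu = 0.00082309 Pa*s


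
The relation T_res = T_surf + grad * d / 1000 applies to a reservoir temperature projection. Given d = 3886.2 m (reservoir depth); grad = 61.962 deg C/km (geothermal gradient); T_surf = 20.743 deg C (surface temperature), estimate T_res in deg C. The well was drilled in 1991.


T_res = T_surf + grad * d / 1000
T_res = 20.743 + 61.962 * 3886.2 / 1000
T_res = 261.54 deg C


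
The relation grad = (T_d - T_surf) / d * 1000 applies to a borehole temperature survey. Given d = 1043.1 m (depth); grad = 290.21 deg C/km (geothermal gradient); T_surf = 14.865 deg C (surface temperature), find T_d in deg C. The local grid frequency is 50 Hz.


T_d = T_surf + grad * d / 1000
T_d = 14.865 + 290.21 * 1043.1 / 1000
T_d = 317.58 deg C


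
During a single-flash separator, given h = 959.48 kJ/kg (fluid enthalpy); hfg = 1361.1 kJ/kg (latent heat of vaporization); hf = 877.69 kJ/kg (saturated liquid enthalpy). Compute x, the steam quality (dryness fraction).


x = (h - hf) / hfg
x = (959.48 - 877.69) / 1361.1
x = 0.060091


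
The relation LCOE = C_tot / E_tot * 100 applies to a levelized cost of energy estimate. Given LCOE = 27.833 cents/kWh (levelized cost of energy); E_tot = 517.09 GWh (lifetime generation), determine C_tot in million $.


C_tot = LCOE / 100 * E_tot
C_tot = 27.833 / 100 * 517.09
C_tot = 143.92 million $


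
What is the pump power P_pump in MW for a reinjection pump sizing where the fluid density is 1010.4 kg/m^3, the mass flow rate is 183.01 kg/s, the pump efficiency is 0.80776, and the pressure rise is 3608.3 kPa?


P_pump = mdot * dP / (rho * eta)
P_pump = 183.01 * 3608.3 / (1010.4 * 0.80776)
P_pump = 809.0992 kW
Convert: 809.0992 kW * 0.001 = 0.80910 MW
P_pump = 0.80910 MW


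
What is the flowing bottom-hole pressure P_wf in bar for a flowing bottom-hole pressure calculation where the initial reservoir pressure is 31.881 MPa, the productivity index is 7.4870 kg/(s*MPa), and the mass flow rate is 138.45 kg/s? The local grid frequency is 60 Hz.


P_wf = P_i - mdot / PI
P_wf = 31.881 - 138.45 / 7.4870
P_wf = 13.38895 MPa
Convert: 13.38895 MPa * 10.0 = 133.89 bar
P_wf = 133.89 bar


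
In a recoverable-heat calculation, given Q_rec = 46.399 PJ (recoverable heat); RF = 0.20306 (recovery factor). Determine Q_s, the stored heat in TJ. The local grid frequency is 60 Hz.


Q_s = Q_rec / RF
Q_s = 46.399 / 0.20306
Q_s = 228.4990 PJ
Convert: 228.4990 PJ * 1000.0 = 2.2850e+05 TJ
Q_s = 2.2850e+05 TJ


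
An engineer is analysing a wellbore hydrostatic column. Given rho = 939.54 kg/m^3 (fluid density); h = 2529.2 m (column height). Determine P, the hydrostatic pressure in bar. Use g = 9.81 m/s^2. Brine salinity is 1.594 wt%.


P = rho * g * h / 1e6
P = 939.54 * 9.81 * 2529.2 / 1e6
P = 23.31135 MPa
Convert: 23.31135 MPa * 10.0 = 233.11 bar
P = 233.11 bar


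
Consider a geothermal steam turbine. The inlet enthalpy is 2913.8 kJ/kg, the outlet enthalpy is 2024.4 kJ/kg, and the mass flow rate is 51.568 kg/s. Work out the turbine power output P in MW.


P = mdot * (h_in - h_out) / 1000
P = 51.568 * (2913.8 - 2024.4) / 1000
P = 45.865 MW


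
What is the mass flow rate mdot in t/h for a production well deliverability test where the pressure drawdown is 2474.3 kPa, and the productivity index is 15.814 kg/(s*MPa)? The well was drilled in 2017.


mdot = PI * dP / 1000
mdot = 15.814 * 2474.3 / 1000
mdot = 39.12858 kg/s
Convert: 39.12858 kg/s * 3.6 = 140.86 t/h
mdot = 140.86 t/h


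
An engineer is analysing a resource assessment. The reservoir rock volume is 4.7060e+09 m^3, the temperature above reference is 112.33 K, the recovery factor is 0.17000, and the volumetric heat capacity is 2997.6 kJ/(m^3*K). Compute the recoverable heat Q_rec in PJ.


Step 1: Q_s = Vr*rhoc*dT/1e12 = 4.7060e+09*2997.6*112.33/1e12 = 1584.606 PJ
Step 2: Q_rec = Q_s * RF = 1584.606 * 0.17 = 269.38 PJ
Q_rec = 269.38 PJ


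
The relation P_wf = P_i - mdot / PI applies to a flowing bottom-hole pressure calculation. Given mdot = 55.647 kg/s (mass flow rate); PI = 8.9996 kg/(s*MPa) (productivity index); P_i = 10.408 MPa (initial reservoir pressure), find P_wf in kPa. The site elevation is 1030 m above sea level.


P_wf = P_i - mdot / PI
P_wf = 10.408 - 55.647 / 8.9996
P_wf = 4.224725 MPa
Convert: 4.224725 MPa * 1000.0 = 4224.7 kPa
P_wf = 4224.7 kPa


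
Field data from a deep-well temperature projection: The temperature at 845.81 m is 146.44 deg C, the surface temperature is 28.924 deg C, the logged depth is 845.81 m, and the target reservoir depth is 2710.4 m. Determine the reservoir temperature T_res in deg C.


Step 1: grad = (T_d1 - T_surf)/d1 * 1000 = (146.44 - 28.924)/845.81 * 1000 = 138.9390 deg C/km
Step 2: T_res = T_surf + grad*d2/1000 = 28.924 + 138.9390*2710.4/1000 = 405.50 deg C
T_res = 405.50 deg C


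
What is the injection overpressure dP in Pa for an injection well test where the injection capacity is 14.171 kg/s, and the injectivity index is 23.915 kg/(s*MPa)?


dP = mdot * 1000 / II
dP = 14.171 * 1000 / 23.915
dP = 592.5570 kPa
Convert: 592.5570 kPa * 1000.0 = 5.9256e+05 Pa
dP = 5.9256e+05 Pa


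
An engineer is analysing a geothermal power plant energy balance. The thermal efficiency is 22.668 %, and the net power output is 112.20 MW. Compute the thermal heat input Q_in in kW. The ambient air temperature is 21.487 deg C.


Q_in = W_net / (eta / 100)
Q_in = 112.20 / (22.668 / 100)
Q_in = 494.9709 MW
Convert: 494.9709 MW * 1000.0 = 4.9497e+05 kW
Q_in = 4.9497e+05 kW


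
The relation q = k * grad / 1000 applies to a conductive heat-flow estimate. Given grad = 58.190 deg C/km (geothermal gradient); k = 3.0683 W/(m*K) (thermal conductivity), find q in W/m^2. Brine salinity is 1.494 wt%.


q = k * grad / 1000
q = 3.0683 * 58.190 / 1000
q = 0.17854 W/m^2


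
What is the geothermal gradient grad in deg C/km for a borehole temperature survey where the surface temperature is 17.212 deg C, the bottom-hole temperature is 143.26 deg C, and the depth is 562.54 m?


grad = (T_d - T_surf) / d * 1000
grad = (143.26 - 17.212) / 562.54 * 1000
grad = 224.07 deg C/km


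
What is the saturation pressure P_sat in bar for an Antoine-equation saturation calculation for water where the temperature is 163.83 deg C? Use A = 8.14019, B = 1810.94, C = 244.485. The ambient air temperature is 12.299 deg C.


P_sat = 10^(A - B/(C + T)) / 760 * 0.101325
P_sat = 10^(8.14019 - 1810.94/(244.485 + 163.83)) / 760 * 0.101325
P_sat = 0.6759877 MPa
Convert: 0.6759877 MPa * 10.0 = 6.7599 bar
P_sat = 6.7599 bar


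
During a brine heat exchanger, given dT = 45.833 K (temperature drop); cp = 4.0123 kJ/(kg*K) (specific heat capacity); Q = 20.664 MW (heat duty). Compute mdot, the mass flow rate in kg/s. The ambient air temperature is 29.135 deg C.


mdot = Q * 1000 / (cp * dT)
mdot = 20.664 * 1000 / (4.0123 * 45.833)
mdot = 112.37 kg/s


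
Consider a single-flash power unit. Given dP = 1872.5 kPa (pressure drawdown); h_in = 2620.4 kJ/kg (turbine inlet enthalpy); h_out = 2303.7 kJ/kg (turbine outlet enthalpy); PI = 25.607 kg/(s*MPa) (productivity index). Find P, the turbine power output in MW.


Step 1: mdot = PI * dP / 1000 = 25.607 * 1872.5 / 1000 = 47.94911 kg/s
Step 2: P = mdot*(h_in - h_out)/1000 = 47.94911*(2620.4 - 2303.7)/1000 = 15.185 MW
P = 15.185 MW


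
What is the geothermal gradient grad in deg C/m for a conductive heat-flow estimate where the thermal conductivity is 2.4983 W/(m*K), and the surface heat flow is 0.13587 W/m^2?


grad = q * 1000 / k
grad = 0.13587 * 1000 / 2.4983
grad = 54.38498 deg C/km
Convert: 54.38498 deg C/km * 0.001 = 0.054385 deg C/m
grad = 0.054385 deg C/m


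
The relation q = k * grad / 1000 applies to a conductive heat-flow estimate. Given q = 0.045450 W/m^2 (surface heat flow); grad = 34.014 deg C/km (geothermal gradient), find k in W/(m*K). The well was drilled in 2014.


k = q * 1000 / grad
k = 0.045450 * 1000 / 34.014
k = 1.3362 W/(m*K)


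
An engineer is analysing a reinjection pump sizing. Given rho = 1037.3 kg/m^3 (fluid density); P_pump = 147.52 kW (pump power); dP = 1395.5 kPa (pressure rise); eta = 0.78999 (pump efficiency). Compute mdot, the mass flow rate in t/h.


mdot = P_pump * rho * eta / dP
mdot = 147.52 * 1037.3 * 0.78999 / 1395.5
mdot = 86.62576 kg/s
Convert: 86.62576 kg/s * 3.6 = 311.85 t/h
mdot = 311.85 t/h


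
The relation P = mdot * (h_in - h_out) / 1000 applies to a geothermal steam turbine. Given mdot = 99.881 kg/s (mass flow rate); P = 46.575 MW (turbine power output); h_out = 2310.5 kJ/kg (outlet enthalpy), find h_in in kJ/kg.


h_in = h_out + P * 1000 / mdot
h_in = 2310.5 + 46.575 * 1000 / 99.881
h_in = 2776.8 kJ/kg


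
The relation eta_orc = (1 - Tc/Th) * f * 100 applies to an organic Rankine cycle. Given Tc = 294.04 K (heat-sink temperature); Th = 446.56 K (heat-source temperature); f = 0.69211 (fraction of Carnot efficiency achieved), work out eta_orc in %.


eta_orc = (1 - Tc/Th) * f * 100
eta_orc = (1 - 294.04/446.56) * 0.69211 * 100
eta_orc = 23.639 %


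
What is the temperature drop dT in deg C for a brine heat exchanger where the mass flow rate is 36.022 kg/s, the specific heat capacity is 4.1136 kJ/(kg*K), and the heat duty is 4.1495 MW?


dT = Q * 1000 / (mdot * cp)
dT = 4.1495 * 1000 / (36.022 * 4.1136)
dT = 28.00309 K
Convert (temperature difference, 1 K = 1 deg C): 28.00309 K = 28.00309 deg C
dT = 28.003 deg C


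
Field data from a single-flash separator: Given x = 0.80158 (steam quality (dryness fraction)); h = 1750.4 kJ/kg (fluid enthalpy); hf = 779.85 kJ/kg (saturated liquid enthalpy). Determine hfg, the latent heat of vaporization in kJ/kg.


hfg = (h - hf) / x
hfg = (1750.4 - 779.85) / 0.80158
hfg = 1210.8 kJ/kg


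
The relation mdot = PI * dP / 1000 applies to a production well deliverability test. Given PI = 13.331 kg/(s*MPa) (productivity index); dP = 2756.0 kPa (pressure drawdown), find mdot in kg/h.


mdot = PI * dP / 1000
mdot = 13.331 * 2756.0 / 1000
mdot = 36.74024 kg/s
Convert: 36.74024 kg/s * 3600.0 = 1.3226e+05 kg/h
mdot = 1.3226e+05 kg/h


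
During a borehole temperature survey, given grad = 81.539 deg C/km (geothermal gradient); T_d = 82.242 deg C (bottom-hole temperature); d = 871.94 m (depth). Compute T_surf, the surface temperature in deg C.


T_surf = T_d - grad * d / 1000
T_surf = 82.242 - 81.539 * 871.94 / 1000
T_surf = 11.145 deg C


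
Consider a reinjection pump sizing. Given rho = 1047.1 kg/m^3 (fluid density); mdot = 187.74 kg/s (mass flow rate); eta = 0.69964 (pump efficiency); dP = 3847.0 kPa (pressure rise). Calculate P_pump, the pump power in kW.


P_pump = mdot * dP / (rho * eta)
P_pump = 187.74 * 3847.0 / (1047.1 * 0.69964)
P_pump = 985.86 kW


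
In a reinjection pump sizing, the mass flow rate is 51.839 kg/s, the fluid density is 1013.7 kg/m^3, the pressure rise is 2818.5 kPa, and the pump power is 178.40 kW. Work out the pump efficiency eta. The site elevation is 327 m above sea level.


eta = mdot * dP / (rho * P_pump)
eta = 51.839 * 2818.5 / (1013.7 * 178.40)
eta = 0.80792


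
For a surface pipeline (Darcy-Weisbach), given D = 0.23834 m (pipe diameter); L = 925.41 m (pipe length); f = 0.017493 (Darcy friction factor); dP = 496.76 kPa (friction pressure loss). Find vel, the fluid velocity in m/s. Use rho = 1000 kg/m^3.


vel = sqrt(dP*1000*2*D / (f*L*rho))
vel = sqrt(496.76*1000*2*0.23834 / (0.017493*925.41*1000))
vel = 3.8246 m/s


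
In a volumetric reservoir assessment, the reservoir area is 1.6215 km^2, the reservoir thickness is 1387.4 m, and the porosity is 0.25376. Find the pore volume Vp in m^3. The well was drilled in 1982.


Vp = A * 1e6 * hr * phi
Vp = 1.6215 * 1e6 * 1387.4 * 0.25376
Vp = 5.7088e+08 m^3


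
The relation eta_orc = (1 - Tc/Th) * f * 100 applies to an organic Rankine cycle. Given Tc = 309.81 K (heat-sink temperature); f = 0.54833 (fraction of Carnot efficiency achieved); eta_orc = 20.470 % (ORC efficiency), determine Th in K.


Th = Tc / (1 - (eta_orc/100)/f)
Th = 309.81 / (1 - (20.470/100)/0.54833)
Th = 494.36 K


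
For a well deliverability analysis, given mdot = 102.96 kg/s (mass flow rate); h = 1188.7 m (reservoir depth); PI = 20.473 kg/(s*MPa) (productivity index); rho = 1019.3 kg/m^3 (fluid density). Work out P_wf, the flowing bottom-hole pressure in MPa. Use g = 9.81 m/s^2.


Step 1: P_i = rho*g*h/1e6 = 1019.3*9.81*1188.7/1e6 = 11.88621 MPa
Step 2: P_wf = P_i - mdot/PI = 11.88621 - 102.96/20.473 = 6.8571 MPa
P_wf = 6.8571 MPa


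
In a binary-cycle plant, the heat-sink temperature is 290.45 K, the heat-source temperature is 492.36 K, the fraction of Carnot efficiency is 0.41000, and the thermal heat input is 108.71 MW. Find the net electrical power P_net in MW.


Step 1: eta = (1 - Tc/Th)*f = (1 - 290.45/492.36)*0.41 = 0.1681353
Step 2: P_net = eta * Q_in = 0.1681353 * 108.71 = 18.278 MW
P_net = 18.278 MW


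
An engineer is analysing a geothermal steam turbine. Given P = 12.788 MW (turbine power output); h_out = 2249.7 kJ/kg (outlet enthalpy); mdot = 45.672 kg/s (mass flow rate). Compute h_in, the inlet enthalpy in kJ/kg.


h_in = h_out + P * 1000 / mdot
h_in = 2249.7 + 12.788 * 1000 / 45.672
h_in = 2529.7 kJ/kg


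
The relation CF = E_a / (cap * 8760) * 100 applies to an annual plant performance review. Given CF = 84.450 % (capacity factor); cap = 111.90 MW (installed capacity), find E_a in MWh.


E_a = CF / 100 * cap * 8760
E_a = 84.450 / 100 * 111.90 * 8760
E_a = 8.2782e+05 MWh


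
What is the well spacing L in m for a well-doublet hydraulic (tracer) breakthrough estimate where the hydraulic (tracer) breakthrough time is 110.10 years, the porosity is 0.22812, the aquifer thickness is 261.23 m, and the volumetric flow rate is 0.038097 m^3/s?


L = sqrt(t_bt*365.25*86400*3*Qv / (pi*hr*phi))
L = sqrt(110.10*365.25*86400*3*0.038097 / (pi*261.23*0.22812))
L = 1456.4 m


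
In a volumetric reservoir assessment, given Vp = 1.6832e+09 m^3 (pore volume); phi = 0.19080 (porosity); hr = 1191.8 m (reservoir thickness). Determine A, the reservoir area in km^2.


A = Vp / (1e6 * hr * phi)
A = 1.6832e+09 / (1e6 * 1191.8 * 0.19080)
A = 7.4021 km^2


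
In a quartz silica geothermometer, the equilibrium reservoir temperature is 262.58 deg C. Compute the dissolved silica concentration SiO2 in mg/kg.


SiO2 = 10^(5.19 - 1309/(T_eq + 273.15))
SiO2 = 10^(5.19 - 1309/(262.58 + 273.15))
SiO2 = 557.96 mg/kg


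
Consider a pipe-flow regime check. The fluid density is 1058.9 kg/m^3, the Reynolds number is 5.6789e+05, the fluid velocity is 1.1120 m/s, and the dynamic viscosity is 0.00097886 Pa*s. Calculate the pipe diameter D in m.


D = Re * mu / (rho * vel)
D = 5.6789e+05 * 0.00097886 / (1058.9 * 1.1120)
D = 0.47209 m


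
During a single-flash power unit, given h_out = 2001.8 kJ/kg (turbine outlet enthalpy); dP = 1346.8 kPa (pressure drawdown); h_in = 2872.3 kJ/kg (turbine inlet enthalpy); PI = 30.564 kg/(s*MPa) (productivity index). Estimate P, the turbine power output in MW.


Step 1: mdot = PI * dP / 1000 = 30.564 * 1346.8 / 1000 = 41.16360 kg/s
Step 2: P = mdot*(h_in - h_out)/1000 = 41.16360*(2872.3 - 2001.8)/1000 = 35.833 MW
P = 35.833 MW


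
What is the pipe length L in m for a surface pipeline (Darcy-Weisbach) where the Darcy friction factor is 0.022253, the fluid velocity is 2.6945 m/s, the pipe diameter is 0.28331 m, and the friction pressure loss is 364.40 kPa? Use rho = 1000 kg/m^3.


L = dP*1000*D / (f*rho*vel^2/2)
L = 364.40*1000*0.28331 / (0.022253*1000*2.6945^2/2)
L = 1278.0 m


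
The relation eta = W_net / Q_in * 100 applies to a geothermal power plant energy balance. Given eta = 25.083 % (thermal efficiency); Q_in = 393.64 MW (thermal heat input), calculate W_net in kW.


W_net = eta / 100 * Q_in
W_net = 25.083 / 100 * 393.64
W_net = 98.73672 MW
Convert: 98.73672 MW * 1000.0 = 98737 kW
W_net = 98737 kW


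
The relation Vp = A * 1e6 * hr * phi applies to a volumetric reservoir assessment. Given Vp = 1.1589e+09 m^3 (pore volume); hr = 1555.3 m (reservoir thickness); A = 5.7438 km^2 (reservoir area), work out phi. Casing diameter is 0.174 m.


phi = Vp / (A * 1e6 * hr)
phi = 1.1589e+09 / (5.7438 * 1e6 * 1555.3)
phi = 0.12973


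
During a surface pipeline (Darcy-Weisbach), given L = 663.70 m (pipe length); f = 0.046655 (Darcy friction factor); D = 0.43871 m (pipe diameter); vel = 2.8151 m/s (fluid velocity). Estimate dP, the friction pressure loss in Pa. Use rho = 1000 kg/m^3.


dP = f * (L/D) * (rho*vel^2/2) / 1000
dP = 0.046655 * (663.70/0.43871) * (1000*2.8151^2/2) / 1000
dP = 279.6727 kPa
Convert: 279.6727 kPa * 1000.0 = 2.7967e+05 Pa
dP = 2.7967e+05 Pa


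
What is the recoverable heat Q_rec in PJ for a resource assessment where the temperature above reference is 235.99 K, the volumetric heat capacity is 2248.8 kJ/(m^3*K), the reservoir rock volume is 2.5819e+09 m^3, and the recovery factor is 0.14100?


Step 1: Q_s = Vr*rhoc*dT/1e12 = 2.5819e+09*2248.8*235.99/1e12 = 1370.200 PJ
Step 2: Q_rec = Q_s * RF = 1370.200 * 0.141 = 193.20 PJ
Q_rec = 193.20 PJ


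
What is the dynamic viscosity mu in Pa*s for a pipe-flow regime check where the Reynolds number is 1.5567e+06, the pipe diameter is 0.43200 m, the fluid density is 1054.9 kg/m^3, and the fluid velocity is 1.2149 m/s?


mu = rho * vel * D / Re
mu = 1054.9 * 1.2149 * 0.43200 / 1.5567e+06
mu = 0.00035566 Pa*s


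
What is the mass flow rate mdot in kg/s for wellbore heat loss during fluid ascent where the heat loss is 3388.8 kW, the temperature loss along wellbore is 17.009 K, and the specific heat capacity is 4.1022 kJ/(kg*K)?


mdot = Q_loss / (cp * dT)
mdot = 3388.8 / (4.1022 * 17.009)
mdot = 48.568 kg/s


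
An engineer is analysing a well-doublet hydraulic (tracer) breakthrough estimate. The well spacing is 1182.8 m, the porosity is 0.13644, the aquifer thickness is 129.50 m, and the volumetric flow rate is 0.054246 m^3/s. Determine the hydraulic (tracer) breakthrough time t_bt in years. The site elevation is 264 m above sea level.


t_bt = pi * hr * phi * L^2 / (3 * Qv) / (365.25*86400)
t_bt = pi * 129.50 * 0.13644 * 1182.8^2 / (3 * 0.054246) / (365.25*86400)
t_bt = 15.121 years


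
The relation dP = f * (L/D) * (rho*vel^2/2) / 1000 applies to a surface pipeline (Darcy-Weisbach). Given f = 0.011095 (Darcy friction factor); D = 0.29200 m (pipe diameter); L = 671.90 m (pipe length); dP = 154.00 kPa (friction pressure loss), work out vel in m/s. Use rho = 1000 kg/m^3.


vel = sqrt(dP*1000*2*D / (f*L*rho))
vel = sqrt(154.00*1000*2*0.29200 / (0.011095*671.90*1000))
vel = 3.4734 m/s


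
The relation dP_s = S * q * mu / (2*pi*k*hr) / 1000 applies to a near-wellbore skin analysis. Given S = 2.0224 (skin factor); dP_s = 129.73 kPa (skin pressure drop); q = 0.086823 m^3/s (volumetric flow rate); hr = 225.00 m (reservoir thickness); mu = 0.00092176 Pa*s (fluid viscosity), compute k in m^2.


k = S*q*mu / (2*pi*dP_s*1000*hr)
k = 2.0224*0.086823*0.00092176 / (2*pi*129.73*1000*225.00)
k = 8.8250e-13 m^2


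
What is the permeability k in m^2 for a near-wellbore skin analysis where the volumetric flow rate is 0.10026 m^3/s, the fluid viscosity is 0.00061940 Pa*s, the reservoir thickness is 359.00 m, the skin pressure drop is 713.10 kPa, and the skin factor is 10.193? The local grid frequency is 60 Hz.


k = S*q*mu / (2*pi*dP_s*1000*hr)
k = 10.193*0.10026*0.00061940 / (2*pi*713.10*1000*359.00)
k = 3.9353e-13 m^2


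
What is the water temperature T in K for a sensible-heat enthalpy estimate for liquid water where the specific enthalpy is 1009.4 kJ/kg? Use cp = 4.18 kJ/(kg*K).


T = h / cp
T = 1009.4 / 4.18
T = 241.4833 deg C
Convert to K: 241.4833 + 273.15 = 514.63 K
T = 514.63 K


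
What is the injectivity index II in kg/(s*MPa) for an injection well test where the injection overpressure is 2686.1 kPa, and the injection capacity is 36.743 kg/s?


II = mdot * 1000 / dP
II = 36.743 * 1000 / 2686.1
II = 13.679 kg/(s*MPa)


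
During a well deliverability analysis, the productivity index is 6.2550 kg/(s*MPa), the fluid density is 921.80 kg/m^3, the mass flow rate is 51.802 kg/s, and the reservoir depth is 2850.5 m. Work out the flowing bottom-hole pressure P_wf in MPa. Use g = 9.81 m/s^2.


Step 1: P_i = rho*g*h/1e6 = 921.8*9.81*2850.5/1e6 = 25.77667 MPa
Step 2: P_wf = P_i - mdot/PI = 25.77667 - 51.802/6.255 = 17.495 MPa
P_wf = 17.495 MPa


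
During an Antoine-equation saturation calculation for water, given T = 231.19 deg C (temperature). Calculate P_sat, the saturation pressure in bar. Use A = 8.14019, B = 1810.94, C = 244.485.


P_sat = 10^(A - B/(C + T)) / 760 * 0.101325
P_sat = 10^(8.14019 - 1810.94/(244.485 + 231.19)) / 760 * 0.101325
P_sat = 2.870766 MPa
Convert: 2.870766 MPa * 10.0 = 28.708 bar
P_sat = 28.708 bar


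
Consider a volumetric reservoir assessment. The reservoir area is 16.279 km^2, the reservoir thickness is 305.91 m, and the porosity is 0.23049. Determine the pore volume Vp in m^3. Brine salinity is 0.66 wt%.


Vp = A * 1e6 * hr * phi
Vp = 16.279 * 1e6 * 305.91 * 0.23049
Vp = 1.1478e+09 m^3


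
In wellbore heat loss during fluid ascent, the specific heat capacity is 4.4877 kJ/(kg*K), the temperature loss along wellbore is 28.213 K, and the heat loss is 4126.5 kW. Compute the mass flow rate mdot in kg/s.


mdot = Q_loss / (cp * dT)
mdot = 4126.5 / (4.4877 * 28.213)
mdot = 32.592 kg/s


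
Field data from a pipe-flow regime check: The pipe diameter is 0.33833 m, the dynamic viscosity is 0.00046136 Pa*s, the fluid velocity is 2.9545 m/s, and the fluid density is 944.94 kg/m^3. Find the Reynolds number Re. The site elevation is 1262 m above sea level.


Re = rho * vel * D / mu
Re = 944.94 * 2.9545 * 0.33833 / 0.00046136
Re = 2.0473e+06


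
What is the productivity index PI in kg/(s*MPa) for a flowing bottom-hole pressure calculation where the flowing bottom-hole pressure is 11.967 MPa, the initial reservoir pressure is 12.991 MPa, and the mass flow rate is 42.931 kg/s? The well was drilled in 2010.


PI = mdot / (P_i - P_wf)
PI = 42.931 / (12.991 - 11.967)
PI = 41.925 kg/(s*MPa)


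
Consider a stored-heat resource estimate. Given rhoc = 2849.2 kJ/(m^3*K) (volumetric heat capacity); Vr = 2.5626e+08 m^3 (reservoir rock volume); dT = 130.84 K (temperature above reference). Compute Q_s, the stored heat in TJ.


Q_s = Vr * rhoc * dT / 1e12
Q_s = 2.5626e+08 * 2849.2 * 130.84 / 1e12
Q_s = 95.53099 PJ
Convert: 95.53099 PJ * 1000.0 = 95531 TJ
Q_s = 95531 TJ


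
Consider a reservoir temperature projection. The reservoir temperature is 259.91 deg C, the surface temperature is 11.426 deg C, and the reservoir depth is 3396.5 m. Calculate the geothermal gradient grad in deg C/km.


grad = (T_res - T_surf) / d * 1000
grad = (259.91 - 11.426) / 3396.5 * 1000
grad = 73.159 deg C/km


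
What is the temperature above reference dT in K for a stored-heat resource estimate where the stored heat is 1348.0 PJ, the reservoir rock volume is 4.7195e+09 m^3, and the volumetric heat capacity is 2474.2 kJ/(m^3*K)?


dT = Q_s * 1e12 / (Vr * rhoc)
dT = 1348.0 * 1e12 / (4.7195e+09 * 2474.2)
dT = 115.44 K


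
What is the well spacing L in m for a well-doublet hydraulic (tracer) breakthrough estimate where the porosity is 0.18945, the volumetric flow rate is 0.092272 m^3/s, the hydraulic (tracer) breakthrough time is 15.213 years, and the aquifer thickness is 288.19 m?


L = sqrt(t_bt*365.25*86400*3*Qv / (pi*hr*phi))
L = sqrt(15.213*365.25*86400*3*0.092272 / (pi*288.19*0.18945))
L = 880.22 m


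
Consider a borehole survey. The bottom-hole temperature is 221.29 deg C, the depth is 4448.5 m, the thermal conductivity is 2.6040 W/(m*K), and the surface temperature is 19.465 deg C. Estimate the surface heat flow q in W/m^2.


Step 1: grad = (T_d - T_surf)/d * 1000 = (221.29 - 19.465)/4448.5 * 1000 = 45.36923 deg C/km
Step 2: q = k * grad / 1000 = 2.604 * 45.36923 / 1000 = 0.11814 W/m^2
q = 0.11814 W/m^2
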